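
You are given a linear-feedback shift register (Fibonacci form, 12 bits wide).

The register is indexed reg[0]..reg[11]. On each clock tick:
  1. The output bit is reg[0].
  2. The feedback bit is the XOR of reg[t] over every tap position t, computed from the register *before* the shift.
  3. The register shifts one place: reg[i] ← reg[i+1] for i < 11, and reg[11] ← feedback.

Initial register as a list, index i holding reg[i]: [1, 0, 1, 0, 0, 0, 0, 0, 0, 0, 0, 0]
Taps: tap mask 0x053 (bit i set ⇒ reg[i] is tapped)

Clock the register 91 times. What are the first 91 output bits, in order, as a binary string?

tick  register→output (feedback)
  0  101000000000→1 (1)
  1  010000000001→0 (1)
  2  100000000011→1 (1)
  3  000000000111→0 (0)
  4  000000001110→0 (0)
  5  000000011100→0 (0)
  6  000000111000→0 (1)
  7  000001110001→0 (1)
  8  000011100011→0 (0)
  9  000111000110→0 (1)
 10  001110001101→0 (1)
 11  011100011011→0 (1)
 12  111000110111→1 (1)
 13  110001101111→1 (1)
 14  100011011111→1 (0)
 15  000110111110→0 (0)
 16  001101111100→0 (1)
 17  011011111001→0 (1)
 18  110111110011→1 (0)
 19  101111100110→1 (1)
 20  011111001101→0 (0)
 21  111110011010→1 (1)
 22  111100110101→1 (1)
 23  111001101011→1 (1)
 24  110011010111→1 (1)
 25  100110101111→1 (1)
 26  001101011111→0 (0)
 27  011010111110→0 (1)
 28  110101111101→1 (1)
 29  101011111011→1 (1)
 30  010111110111→0 (1)
 31  101111101111→1 (1)
 32  011111011111→0 (0)
 33  111110111110→1 (0)
 34  111101111100→1 (1)
 35  111011111001→1 (0)
 36  110111110010→1 (0)
 37  101111100100→1 (1)
 38  011111001001→0 (0)
 39  111110010010→1 (1)
 40  111100100101→1 (1)
 41  111001001011→1 (0)
 42  110010010110→1 (1)
 43  100100101101→1 (0)
 44  001001011010→0 (0)
 45  010010110100→0 (1)
 46  100101101001→1 (0)
 47  001011010010→0 (1)
 48  010110100101→0 (1)
 49  101101001011→1 (1)
 50  011010010111→0 (0)
 51  110100101110→1 (1)
 52  101001011101→1 (1)
 53  010010111011→0 (1)
 54  100101110111→1 (0)
 55  001011101110→0 (0)
 56  010111011100→0 (0)
 57  101110111000→1 (1)
 58  011101110001→0 (0)
 59  111011100010→1 (0)
 60  110111000100→1 (1)
 61  101110001001→1 (0)
 62  011100010010→0 (1)
 63  111000100101→1 (1)
 64  110001001011→1 (0)
 65  100010010110→1 (0)
 66  000100101100→0 (1)
 67  001001011001→0 (0)
 68  010010110010→0 (1)
 69  100101100101→1 (0)
 70  001011001010→0 (1)
 71  010110010101→0 (0)
 72  101100101010→1 (0)
 73  011001010100→0 (1)
 74  110010101001→1 (0)
 75  100101010010→1 (1)
 76  001010100101→0 (0)
 77  010101001010→0 (1)
 78  101010010101→1 (0)
 79  010100101010→0 (0)
 80  101001010100→1 (1)
 81  010010101001→0 (1)
 82  100101010011→1 (1)
 83  001010100111→0 (0)
 84  010101001110→0 (1)
 85  101010011101→1 (0)
 86  010100111010→0 (0)
 87  101001110100→1 (0)
 88  010011101000→0 (1)
 89  100111010001→1 (0)
 90  001110100010→0 (0)

1010000000001110001101111100110101111101111100100101101001011101110001001011001010100101010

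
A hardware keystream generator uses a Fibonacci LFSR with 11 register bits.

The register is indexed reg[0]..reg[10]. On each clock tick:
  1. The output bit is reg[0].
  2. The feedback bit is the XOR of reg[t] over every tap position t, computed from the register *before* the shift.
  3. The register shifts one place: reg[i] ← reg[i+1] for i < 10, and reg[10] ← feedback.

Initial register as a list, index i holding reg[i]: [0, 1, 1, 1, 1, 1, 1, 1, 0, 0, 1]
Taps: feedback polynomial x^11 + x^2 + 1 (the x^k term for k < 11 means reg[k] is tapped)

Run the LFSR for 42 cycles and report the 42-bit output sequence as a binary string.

k : reg_k → out_k, fb_k
0: 01111111001 → 0, fb=1
1: 11111110011 → 1, fb=0
2: 11111100110 → 1, fb=0
3: 11111001100 → 1, fb=0
4: 11110011000 → 1, fb=0
5: 11100110000 → 1, fb=0
6: 11001100000 → 1, fb=1
7: 10011000001 → 1, fb=1
8: 00110000011 → 0, fb=1
9: 01100000111 → 0, fb=1
10: 11000001111 → 1, fb=1
11: 10000011111 → 1, fb=1
12: 00000111111 → 0, fb=0
13: 00001111110 → 0, fb=0
14: 00011111100 → 0, fb=0
15: 00111111000 → 0, fb=1
16: 01111110001 → 0, fb=1
17: 11111100011 → 1, fb=0
18: 11111000110 → 1, fb=0
19: 11110001100 → 1, fb=0
20: 11100011000 → 1, fb=0
21: 11000110000 → 1, fb=1
22: 10001100001 → 1, fb=1
23: 00011000011 → 0, fb=0
24: 00110000110 → 0, fb=1
25: 01100001101 → 0, fb=1
26: 11000011011 → 1, fb=1
27: 10000110111 → 1, fb=1
28: 00001101111 → 0, fb=0
29: 00011011110 → 0, fb=0
30: 00110111100 → 0, fb=1
31: 01101111001 → 0, fb=1
32: 11011110011 → 1, fb=1
33: 10111100111 → 1, fb=0
34: 01111001110 → 0, fb=1
35: 11110011101 → 1, fb=0
36: 11100111010 → 1, fb=0
37: 11001110100 → 1, fb=1
38: 10011101001 → 1, fb=1
39: 00111010011 → 0, fb=1
40: 01110100111 → 0, fb=1
41: 11101001111 → 1, fb=0

011111110011000001111110001100001101111001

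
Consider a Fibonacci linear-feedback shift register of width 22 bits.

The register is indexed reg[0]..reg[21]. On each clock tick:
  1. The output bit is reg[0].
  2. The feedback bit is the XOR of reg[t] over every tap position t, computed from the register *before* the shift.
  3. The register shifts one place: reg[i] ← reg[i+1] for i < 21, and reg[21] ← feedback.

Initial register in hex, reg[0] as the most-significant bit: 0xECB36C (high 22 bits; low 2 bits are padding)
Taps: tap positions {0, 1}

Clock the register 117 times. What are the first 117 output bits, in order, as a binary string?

k : reg_k → out_k, fb_k
0: 1110110010110011011011 → 1, fb=0
1: 1101100101100110110110 → 1, fb=0
2: 1011001011001101101100 → 1, fb=1
3: 0110010110011011011001 → 0, fb=1
4: 1100101100110110110011 → 1, fb=0
5: 1001011001101101100110 → 1, fb=1
6: 0010110011011011001101 → 0, fb=0
7: 0101100110110110011010 → 0, fb=1
8: 1011001101101100110101 → 1, fb=1
9: 0110011011011001101011 → 0, fb=1
10: 1100110110110011010111 → 1, fb=0
11: 1001101101100110101110 → 1, fb=1
12: 0011011011001101011101 → 0, fb=0
13: 0110110110011010111010 → 0, fb=1
14: 1101101100110101110101 → 1, fb=0
15: 1011011001101011101010 → 1, fb=1
16: 0110110011010111010101 → 0, fb=1
17: 1101100110101110101011 → 1, fb=0
18: 1011001101011101010110 → 1, fb=1
19: 0110011010111010101101 → 0, fb=1
20: 1100110101110101011011 → 1, fb=0
21: 1001101011101010110110 → 1, fb=1
22: 0011010111010101101101 → 0, fb=0
23: 0110101110101011011010 → 0, fb=1
24: 1101011101010110110101 → 1, fb=0
25: 1010111010101101101010 → 1, fb=1
26: 0101110101011011010101 → 0, fb=1
27: 1011101010110110101011 → 1, fb=1
28: 0111010101101101010111 → 0, fb=1
29: 1110101011011010101111 → 1, fb=0
30: 1101010110110101011110 → 1, fb=0
31: 1010101101101010111100 → 1, fb=1
32: 0101011011010101111001 → 0, fb=1
33: 1010110110101011110011 → 1, fb=1
34: 0101101101010111100111 → 0, fb=1
35: 1011011010101111001111 → 1, fb=1
36: 0110110101011110011111 → 0, fb=1
37: 1101101010111100111111 → 1, fb=0
38: 1011010101111001111110 → 1, fb=1
39: 0110101011110011111101 → 0, fb=1
40: 1101010111100111111011 → 1, fb=0
41: 1010101111001111110110 → 1, fb=1
42: 0101011110011111101101 → 0, fb=1
43: 1010111100111111011011 → 1, fb=1
44: 0101111001111110110111 → 0, fb=1
45: 1011110011111101101111 → 1, fb=1
46: 0111100111111011011111 → 0, fb=1
47: 1111001111110110111111 → 1, fb=0
48: 1110011111101101111110 → 1, fb=0
49: 1100111111011011111100 → 1, fb=0
50: 1001111110110111111000 → 1, fb=1
51: 0011111101101111110001 → 0, fb=0
52: 0111111011011111100010 → 0, fb=1
53: 1111110110111111000101 → 1, fb=0
54: 1111101101111110001010 → 1, fb=0
55: 1111011011111100010100 → 1, fb=0
56: 1110110111111000101000 → 1, fb=0
57: 1101101111110001010000 → 1, fb=0
58: 1011011111100010100000 → 1, fb=1
59: 0110111111000101000001 → 0, fb=1
60: 1101111110001010000011 → 1, fb=0
61: 1011111100010100000110 → 1, fb=1
62: 0111111000101000001101 → 0, fb=1
63: 1111110001010000011011 → 1, fb=0
64: 1111100010100000110110 → 1, fb=0
65: 1111000101000001101100 → 1, fb=0
66: 1110001010000011011000 → 1, fb=0
67: 1100010100000110110000 → 1, fb=0
68: 1000101000001101100000 → 1, fb=1
69: 0001010000011011000001 → 0, fb=0
70: 0010100000110110000010 → 0, fb=0
71: 0101000001101100000100 → 0, fb=1
72: 1010000011011000001001 → 1, fb=1
73: 0100000110110000010011 → 0, fb=1
74: 1000001101100000100111 → 1, fb=1
75: 0000011011000001001111 → 0, fb=0
76: 0000110110000010011110 → 0, fb=0
77: 0001101100000100111100 → 0, fb=0
78: 0011011000001001111000 → 0, fb=0
79: 0110110000010011110000 → 0, fb=1
80: 1101100000100111100001 → 1, fb=0
81: 1011000001001111000010 → 1, fb=1
82: 0110000010011110000101 → 0, fb=1
83: 1100000100111100001011 → 1, fb=0
84: 1000001001111000010110 → 1, fb=1
85: 0000010011110000101101 → 0, fb=0
86: 0000100111100001011010 → 0, fb=0
87: 0001001111000010110100 → 0, fb=0
88: 0010011110000101101000 → 0, fb=0
89: 0100111100001011010000 → 0, fb=1
90: 1001111000010110100001 → 1, fb=1
91: 0011110000101101000011 → 0, fb=0
92: 0111100001011010000110 → 0, fb=1
93: 1111000010110100001101 → 1, fb=0
94: 1110000101101000011010 → 1, fb=0
95: 1100001011010000110100 → 1, fb=0
96: 1000010110100001101000 → 1, fb=1
97: 0000101101000011010001 → 0, fb=0
98: 0001011010000110100010 → 0, fb=0
99: 0010110100001101000100 → 0, fb=0
100: 0101101000011010001000 → 0, fb=1
101: 1011010000110100010001 → 1, fb=1
102: 0110100001101000100011 → 0, fb=1
103: 1101000011010001000111 → 1, fb=0
104: 1010000110100010001110 → 1, fb=1
105: 0100001101000100011101 → 0, fb=1
106: 1000011010001000111011 → 1, fb=1
107: 0000110100010001110111 → 0, fb=0
108: 0001101000100011101110 → 0, fb=0
109: 0011010001000111011100 → 0, fb=0
110: 0110100010001110111000 → 0, fb=1
111: 1101000100011101110001 → 1, fb=0
112: 1010001000111011100010 → 1, fb=1
113: 0100010001110111000101 → 0, fb=1
114: 1000100011101110001011 → 1, fb=1
115: 0001000111011100010111 → 0, fb=0
116: 0010001110111000101110 → 0, fb=0

111011001011001101101100110101110101011011010101111001111110110111111000101000001101100000100111100001011010000110100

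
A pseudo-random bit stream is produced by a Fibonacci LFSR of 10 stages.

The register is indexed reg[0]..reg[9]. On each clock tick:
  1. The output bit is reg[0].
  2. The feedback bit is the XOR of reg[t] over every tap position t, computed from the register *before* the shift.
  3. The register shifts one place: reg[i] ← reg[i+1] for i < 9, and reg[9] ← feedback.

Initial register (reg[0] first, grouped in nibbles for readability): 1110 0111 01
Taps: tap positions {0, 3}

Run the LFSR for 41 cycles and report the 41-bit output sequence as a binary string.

11100111011101110011001110101011101111011

k : reg_k → out_k, fb_k
0: 1110011101 → 1, fb=1
1: 1100111011 → 1, fb=1
2: 1001110111 → 1, fb=0
3: 0011101110 → 0, fb=1
4: 0111011101 → 0, fb=1
5: 1110111011 → 1, fb=1
6: 1101110111 → 1, fb=0
7: 1011101110 → 1, fb=0
8: 0111011100 → 0, fb=1
9: 1110111001 → 1, fb=1
10: 1101110011 → 1, fb=0
11: 1011100110 → 1, fb=0
12: 0111001100 → 0, fb=1
13: 1110011001 → 1, fb=1
14: 1100110011 → 1, fb=1
15: 1001100111 → 1, fb=0
16: 0011001110 → 0, fb=1
17: 0110011101 → 0, fb=0
18: 1100111010 → 1, fb=1
19: 1001110101 → 1, fb=0
20: 0011101010 → 0, fb=1
21: 0111010101 → 0, fb=1
22: 1110101011 → 1, fb=1
23: 1101010111 → 1, fb=0
24: 1010101110 → 1, fb=1
25: 0101011101 → 0, fb=1
26: 1010111011 → 1, fb=1
27: 0101110111 → 0, fb=1
28: 1011101111 → 1, fb=0
29: 0111011110 → 0, fb=1
30: 1110111101 → 1, fb=1
31: 1101111011 → 1, fb=0
32: 1011110110 → 1, fb=0
33: 0111101100 → 0, fb=1
34: 1111011001 → 1, fb=0
35: 1110110010 → 1, fb=1
36: 1101100101 → 1, fb=0
37: 1011001010 → 1, fb=0
38: 0110010100 → 0, fb=0
39: 1100101000 → 1, fb=1
40: 1001010001 → 1, fb=0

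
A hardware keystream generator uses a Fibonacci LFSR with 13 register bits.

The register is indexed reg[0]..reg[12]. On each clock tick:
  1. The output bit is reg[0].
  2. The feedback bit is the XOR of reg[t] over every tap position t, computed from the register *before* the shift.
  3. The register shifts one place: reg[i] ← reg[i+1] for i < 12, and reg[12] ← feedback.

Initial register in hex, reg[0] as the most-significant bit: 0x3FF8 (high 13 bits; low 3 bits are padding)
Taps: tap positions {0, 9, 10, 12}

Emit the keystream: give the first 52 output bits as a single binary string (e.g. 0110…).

tick  register→output (feedback)
  0  0011111111111→0 (1)
  1  0111111111111→0 (1)
  2  1111111111111→1 (0)
  3  1111111111110→1 (1)
  4  1111111111101→1 (0)
  5  1111111111010→1 (0)
  6  1111111110100→1 (0)
  7  1111111101000→1 (0)
  8  1111111010000→1 (1)
  9  1111110100001→1 (0)
 10  1111101000010→1 (1)
 11  1111010000101→1 (1)
 12  1110100001011→1 (1)
 13  1101000010111→1 (1)
 14  1010000101111→1 (0)
 15  0100001011110→0 (0)
 16  1000010111100→1 (1)
 17  0000101111001→0 (0)
 18  0001011110010→0 (0)
 19  0010111100100→0 (1)
 20  0101111001001→0 (0)
 21  1011110010010→1 (1)
 22  0111100100101→0 (0)
 23  1111001001010→1 (0)
 24  1110010010100→1 (0)
 25  1100100101000→1 (0)
 26  1001001010000→1 (1)
 27  0010010100001→0 (1)
 28  0100101000011→0 (1)
 29  1001010000111→1 (1)
 30  0010100001111→0 (1)
 31  0101000011111→0 (1)
 32  1010000111111→1 (0)
 33  0100001111110→0 (0)
 34  1000011111100→1 (1)
 35  0000111111001→0 (0)
 36  0001111110010→0 (0)
 37  0011111100100→0 (1)
 38  0111111001001→0 (0)
 39  1111110010010→1 (1)
 40  1111100100101→1 (1)
 41  1111001001011→1 (1)
 42  1110010010111→1 (1)
 43  1100100101111→1 (0)
 44  1001001011110→1 (1)
 45  0010010111101→0 (1)
 46  0100101111011→0 (0)
 47  1001011110110→1 (0)
 48  0010111101100→0 (0)
 49  0101111011000→0 (1)
 50  1011110110001→1 (0)
 51  0111101100010→0 (0)

0011111111111110100001011110010010100001111110010010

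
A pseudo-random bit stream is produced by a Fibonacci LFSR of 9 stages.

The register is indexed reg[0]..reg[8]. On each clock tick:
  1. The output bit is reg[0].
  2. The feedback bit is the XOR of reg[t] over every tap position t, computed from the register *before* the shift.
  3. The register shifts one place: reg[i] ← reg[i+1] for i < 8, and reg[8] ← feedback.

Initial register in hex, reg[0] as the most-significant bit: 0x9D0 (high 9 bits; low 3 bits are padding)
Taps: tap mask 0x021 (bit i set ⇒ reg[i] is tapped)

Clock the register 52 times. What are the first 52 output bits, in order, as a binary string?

tick  register→output (feedback)
  0  100111010→1 (0)
  1  001110100→0 (0)
  2  011101000→0 (1)
  3  111010001→1 (1)
  4  110100011→1 (1)
  5  101000111→1 (1)
  6  010001111→0 (1)
  7  100011111→1 (0)
  8  000111110→0 (1)
  9  001111101→0 (1)
 10  011111011→0 (1)
 11  111110111→1 (1)
 12  111101111→1 (0)
 13  111011110→1 (0)
 14  110111100→1 (0)
 15  101111000→1 (0)
 16  011110000→0 (0)
 17  111100000→1 (1)
 18  111000001→1 (1)
 19  110000011→1 (1)
 20  100000111→1 (1)
 21  000001111→0 (1)
 22  000011111→0 (1)
 23  000111111→0 (1)
 24  001111111→0 (1)
 25  011111111→0 (1)
 26  111111111→1 (0)
 27  111111110→1 (0)
 28  111111100→1 (0)
 29  111111000→1 (0)
 30  111110000→1 (1)
 31  111100001→1 (1)
 32  111000011→1 (1)
 33  110000111→1 (1)
 34  100001111→1 (0)
 35  000011110→0 (1)
 36  000111101→0 (1)
 37  001111011→0 (1)
 38  011110111→0 (0)
 39  111101110→1 (0)
 40  111011100→1 (0)
 41  110111000→1 (0)
 42  101110000→1 (1)
 43  011100001→0 (0)
 44  111000010→1 (1)
 45  110000101→1 (1)
 46  100001011→1 (0)
 47  000010110→0 (0)
 48  000101100→0 (1)
 49  001011001→0 (1)
 50  010110011→0 (0)
 51  101100110→1 (1)

1001110100011111011110000011111111100001111011100001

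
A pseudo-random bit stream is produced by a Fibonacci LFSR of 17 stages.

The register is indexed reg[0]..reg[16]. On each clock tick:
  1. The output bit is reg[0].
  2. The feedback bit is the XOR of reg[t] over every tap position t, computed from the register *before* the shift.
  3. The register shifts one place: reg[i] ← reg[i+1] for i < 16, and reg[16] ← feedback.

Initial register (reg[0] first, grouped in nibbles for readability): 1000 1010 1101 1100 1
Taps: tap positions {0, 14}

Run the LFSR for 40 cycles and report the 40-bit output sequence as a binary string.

1000101011011100110111101011100101000111

k : reg_k → out_k, fb_k
0: 10001010110111001 → 1, fb=1
1: 00010101101110011 → 0, fb=0
2: 00101011011100110 → 0, fb=1
3: 01010110111001101 → 0, fb=1
4: 10101101110011011 → 1, fb=1
5: 01011011100110111 → 0, fb=1
6: 10110111001101111 → 1, fb=0
7: 01101110011011110 → 0, fb=1
8: 11011100110111101 → 1, fb=0
9: 10111001101111010 → 1, fb=1
10: 01110011011110101 → 0, fb=1
11: 11100110111101011 → 1, fb=1
12: 11001101111010111 → 1, fb=0
13: 10011011110101110 → 1, fb=0
14: 00110111101011100 → 0, fb=1
15: 01101111010111001 → 0, fb=0
16: 11011110101110010 → 1, fb=1
17: 10111101011100101 → 1, fb=0
18: 01111010111001010 → 0, fb=0
19: 11110101110010100 → 1, fb=0
20: 11101011100101000 → 1, fb=1
21: 11010111001010001 → 1, fb=1
22: 10101110010100011 → 1, fb=1
23: 01011100101000111 → 0, fb=1
24: 10111001010001111 → 1, fb=0
25: 01110010100011110 → 0, fb=1
26: 11100101000111101 → 1, fb=0
27: 11001010001111010 → 1, fb=1
28: 10010100011110101 → 1, fb=0
29: 00101000111101010 → 0, fb=0
30: 01010001111010100 → 0, fb=1
31: 10100011110101001 → 1, fb=1
32: 01000111101010011 → 0, fb=0
33: 10001111010100110 → 1, fb=0
34: 00011110101001100 → 0, fb=1
35: 00111101010011001 → 0, fb=0
36: 01111010100110010 → 0, fb=0
37: 11110101001100100 → 1, fb=0
38: 11101010011001000 → 1, fb=1
39: 11010100110010001 → 1, fb=1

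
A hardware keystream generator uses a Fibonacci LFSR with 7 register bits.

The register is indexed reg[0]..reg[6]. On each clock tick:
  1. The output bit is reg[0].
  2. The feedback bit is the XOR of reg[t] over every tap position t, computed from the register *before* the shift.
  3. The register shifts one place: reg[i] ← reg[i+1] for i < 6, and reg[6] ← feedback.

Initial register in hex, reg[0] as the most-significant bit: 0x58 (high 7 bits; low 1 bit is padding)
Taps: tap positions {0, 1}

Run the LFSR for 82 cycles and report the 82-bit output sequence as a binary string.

k : reg_k → out_k, fb_k
0: 0101100 → 0, fb=1
1: 1011001 → 1, fb=1
2: 0110011 → 0, fb=1
3: 1100111 → 1, fb=0
4: 1001110 → 1, fb=1
5: 0011101 → 0, fb=0
6: 0111010 → 0, fb=1
7: 1110101 → 1, fb=0
8: 1101010 → 1, fb=0
9: 1010100 → 1, fb=1
10: 0101001 → 0, fb=1
11: 1010011 → 1, fb=1
12: 0100111 → 0, fb=1
13: 1001111 → 1, fb=1
14: 0011111 → 0, fb=0
15: 0111110 → 0, fb=1
16: 1111101 → 1, fb=0
17: 1111010 → 1, fb=0
18: 1110100 → 1, fb=0
19: 1101000 → 1, fb=0
20: 1010000 → 1, fb=1
21: 0100001 → 0, fb=1
22: 1000011 → 1, fb=1
23: 0000111 → 0, fb=0
24: 0001110 → 0, fb=0
25: 0011100 → 0, fb=0
26: 0111000 → 0, fb=1
27: 1110001 → 1, fb=0
28: 1100010 → 1, fb=0
29: 1000100 → 1, fb=1
30: 0001001 → 0, fb=0
31: 0010010 → 0, fb=0
32: 0100100 → 0, fb=1
33: 1001001 → 1, fb=1
34: 0010011 → 0, fb=0
35: 0100110 → 0, fb=1
36: 1001101 → 1, fb=1
37: 0011011 → 0, fb=0
38: 0110110 → 0, fb=1
39: 1101101 → 1, fb=0
40: 1011010 → 1, fb=1
41: 0110101 → 0, fb=1
42: 1101011 → 1, fb=0
43: 1010110 → 1, fb=1
44: 0101101 → 0, fb=1
45: 1011011 → 1, fb=1
46: 0110111 → 0, fb=1
47: 1101111 → 1, fb=0
48: 1011110 → 1, fb=1
49: 0111101 → 0, fb=1
50: 1111011 → 1, fb=0
51: 1110110 → 1, fb=0
52: 1101100 → 1, fb=0
53: 1011000 → 1, fb=1
54: 0110001 → 0, fb=1
55: 1100011 → 1, fb=0
56: 1000110 → 1, fb=1
57: 0001101 → 0, fb=0
58: 0011010 → 0, fb=0
59: 0110100 → 0, fb=1
60: 1101001 → 1, fb=0
61: 1010010 → 1, fb=1
62: 0100101 → 0, fb=1
63: 1001011 → 1, fb=1
64: 0010111 → 0, fb=0
65: 0101110 → 0, fb=1
66: 1011101 → 1, fb=1
67: 0111011 → 0, fb=1
68: 1110111 → 1, fb=0
69: 1101110 → 1, fb=0
70: 1011100 → 1, fb=1
71: 0111001 → 0, fb=1
72: 1110011 → 1, fb=0
73: 1100110 → 1, fb=0
74: 1001100 → 1, fb=1
75: 0011001 → 0, fb=0
76: 0110010 → 0, fb=1
77: 1100101 → 1, fb=0
78: 1001010 → 1, fb=1
79: 0010101 → 0, fb=0
80: 0101010 → 0, fb=1
81: 1010101 → 1, fb=1

0101100111010100111110100001110001001001101101011011110110001101001011101110011001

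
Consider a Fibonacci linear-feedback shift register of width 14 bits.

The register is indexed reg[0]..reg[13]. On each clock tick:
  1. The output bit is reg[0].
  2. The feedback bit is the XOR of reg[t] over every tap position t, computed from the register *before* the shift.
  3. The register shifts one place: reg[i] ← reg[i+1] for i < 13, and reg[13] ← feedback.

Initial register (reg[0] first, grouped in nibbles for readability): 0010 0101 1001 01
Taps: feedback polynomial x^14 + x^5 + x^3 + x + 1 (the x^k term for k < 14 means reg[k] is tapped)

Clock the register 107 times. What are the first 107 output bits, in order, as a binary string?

step | reg (before) | out | fb
   0 | 00100101100101 | 0 | 1
   1 | 01001011001011 | 0 | 1
   2 | 10010110010111 | 1 | 1
   3 | 00101100101111 | 0 | 1
   4 | 01011001011111 | 0 | 0
   5 | 10110010111110 | 1 | 0
   6 | 01100101111100 | 0 | 0
   7 | 11001011111000 | 1 | 0
   8 | 10010111110000 | 1 | 1
   9 | 00101111100001 | 0 | 1
  10 | 01011111000011 | 0 | 1
  11 | 10111110000111 | 1 | 1
  12 | 01111100001111 | 0 | 1
  13 | 11111000011111 | 1 | 1
  14 | 11110000111111 | 1 | 1
  15 | 11100001111111 | 1 | 0
  16 | 11000011111110 | 1 | 0
  17 | 10000111111100 | 1 | 0
  18 | 00001111111000 | 0 | 1
  19 | 00011111110001 | 0 | 0
  20 | 00111111100010 | 0 | 0
  21 | 01111111000100 | 0 | 1
  22 | 11111110001001 | 1 | 0
  23 | 11111100010010 | 1 | 0
  24 | 11111000100100 | 1 | 1
  25 | 11110001001001 | 1 | 1
  26 | 11100010010011 | 1 | 0
  27 | 11000100100110 | 1 | 1
  28 | 10001001001101 | 1 | 1
  29 | 00010010011011 | 0 | 1
  30 | 00100100110111 | 0 | 1
  31 | 01001001101111 | 0 | 1
  32 | 10010011011111 | 1 | 0
  33 | 00100110111110 | 0 | 1
  34 | 01001101111101 | 0 | 0
  35 | 10011011111010 | 1 | 0
  36 | 00110111110100 | 0 | 0
  37 | 01101111101000 | 0 | 0
  38 | 11011111010000 | 1 | 0
  39 | 10111110100000 | 1 | 1
  40 | 01111101000001 | 0 | 1
  41 | 11111010000011 | 1 | 1
  42 | 11110100000111 | 1 | 0
  43 | 11101000001110 | 1 | 0
  44 | 11010000011100 | 1 | 1
  45 | 10100000111001 | 1 | 1
  46 | 01000001110011 | 0 | 1
  47 | 10000011100111 | 1 | 1
  48 | 00000111001111 | 0 | 1
  49 | 00001110011111 | 0 | 1
  50 | 00011100111111 | 0 | 0
  51 | 00111001111110 | 0 | 1
  52 | 01110011111101 | 0 | 0
  53 | 11100111111010 | 1 | 1
  54 | 11001111110101 | 1 | 1
  55 | 10011111101011 | 1 | 1
  56 | 00111111010111 | 0 | 0
  57 | 01111110101110 | 0 | 1
  58 | 11111101011101 | 1 | 0
  59 | 11111010111010 | 1 | 1
  60 | 11110101110101 | 1 | 0
  61 | 11101011101010 | 1 | 0
  62 | 11010111010100 | 1 | 0
  63 | 10101110101000 | 1 | 0
  64 | 01011101010000 | 0 | 1
  65 | 10111010100001 | 1 | 0
  66 | 01110101000010 | 0 | 1
  67 | 11101010000101 | 1 | 0
  68 | 11010100001010 | 1 | 0
  69 | 10101000010100 | 1 | 1
  70 | 01010000101001 | 0 | 0
  71 | 10100001010010 | 1 | 1
  72 | 01000010100101 | 0 | 1
  73 | 10000101001011 | 1 | 0
  74 | 00001010010110 | 0 | 0
  75 | 00010100101100 | 0 | 0
  76 | 00101001011000 | 0 | 0
  77 | 01010010110000 | 0 | 0
  78 | 10100101100000 | 1 | 0
  79 | 01001011000000 | 0 | 1
  80 | 10010110000001 | 1 | 1
  81 | 00101100000011 | 0 | 1
  82 | 01011000000111 | 0 | 0
  83 | 10110000001110 | 1 | 0
  84 | 01100000011100 | 0 | 1
  85 | 11000000111001 | 1 | 0
  86 | 10000001110010 | 1 | 1
  87 | 00000011100101 | 0 | 0
  88 | 00000111001010 | 0 | 1
  89 | 00001110010101 | 0 | 1
  90 | 00011100101011 | 0 | 0
  91 | 00111001010110 | 0 | 1
  92 | 01110010101101 | 0 | 0
  93 | 11100101011010 | 1 | 1
  94 | 11001010110101 | 1 | 0
  95 | 10010101101010 | 1 | 1
  96 | 00101011010101 | 0 | 0
  97 | 01010110101010 | 0 | 1
  98 | 10101101010101 | 1 | 0
  99 | 01011010101010 | 0 | 0
 100 | 10110101010100 | 1 | 1
 101 | 01101010101001 | 0 | 1
 102 | 11010101010011 | 1 | 0
 103 | 10101010100110 | 1 | 1
 104 | 01010101001101 | 0 | 1
 105 | 10101010011011 | 1 | 1
 106 | 01010100110111 | 0 | 1

00100101100101111100001111111000100100110111110100000111001111110101110101000010100101100000011100101011010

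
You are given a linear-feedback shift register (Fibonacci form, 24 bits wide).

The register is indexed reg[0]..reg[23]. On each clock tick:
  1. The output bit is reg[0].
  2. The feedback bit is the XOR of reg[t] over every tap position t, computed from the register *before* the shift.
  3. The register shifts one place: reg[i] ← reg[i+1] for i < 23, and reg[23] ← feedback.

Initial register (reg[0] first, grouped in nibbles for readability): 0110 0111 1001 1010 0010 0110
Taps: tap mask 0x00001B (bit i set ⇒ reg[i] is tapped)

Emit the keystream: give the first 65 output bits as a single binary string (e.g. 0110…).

tick  register→output (feedback)
  0  011001111001101000100110→0 (1)
  1  110011110011010001001101→1 (1)
  2  100111100110100010011011→1 (1)
  3  001111001101000100110111→0 (0)
  4  011110011010001001101110→0 (1)
  5  111100110100010011011101→1 (1)
  6  111001101000100110111011→1 (0)
  7  110011010001001101110110→1 (1)
  8  100110100010011011101101→1 (1)
  9  001101000100110111011011→0 (1)
 10  011010001001101110110111→0 (0)
 11  110100010011011101101110→1 (1)
 12  101000100110111011011101→1 (1)
 13  010001001101110110111011→0 (1)
 14  100010011011101101110111→1 (0)
 15  000100110111011011101110→0 (1)
 16  001001101110110111011101→0 (0)
 17  010011011101101110111010→0 (0)
 18  100110111011011101110100→1 (1)
 19  001101110110111011101001→0 (1)
 20  011011101101110111010011→0 (0)
 21  110111011011101110100110→1 (0)
 22  101110110111011101001100→1 (1)
 23  011101101110111010011001→0 (0)
 24  111011011101110100110010→1 (1)
 25  110110111011101001100101→1 (0)
 26  101101110111010011001010→1 (0)
 27  011011101110100110010100→0 (0)
 28  110111011101001100101000→1 (0)
 29  101110111010011001010000→1 (1)
 30  011101110100110010100001→0 (0)
 31  111011101001100101000010→1 (1)
 32  110111010011001010000101→1 (0)
 33  101110100110010100001010→1 (1)
 34  011101001100101000010101→0 (0)
 35  111010011001010000101010→1 (1)
 36  110100110010100001010101→1 (1)
 37  101001100101000010101011→1 (1)
 38  010011001010000101010111→0 (0)
 39  100110010100001010101110→1 (1)
 40  001100101000010101011101→0 (1)
 41  011001010000101010111011→0 (1)
 42  110010100001010101110111→1 (1)
 43  100101000010101011101111→1 (0)
 44  001010000101010111011110→0 (1)
 45  010100001010101110111101→0 (0)
 46  101000010101011101111010→1 (1)
 47  010000101010111011110101→0 (1)
 48  100001010101110111101011→1 (1)
 49  000010101011101111010111→0 (1)
 50  000101010111011110101111→0 (1)
 51  001010101110111101011111→0 (1)
 52  010101011101111010111111→0 (0)
 53  101010111011110101111110→1 (0)
 54  010101110111101011111100→0 (0)
 55  101011101111010111111000→1 (0)
 56  010111011110101111110000→0 (1)
 57  101110111101011111100001→1 (1)
 58  011101111010111111000011→0 (0)
 59  111011110101111110000110→1 (1)
 60  110111101011111100001101→1 (0)
 61  101111010111111000011010→1 (1)
 62  011110101111110000110101→0 (1)
 63  111101011111100001101011→1 (1)
 64  111010111111000011010111→1 (1)

01100111100110100010011011101101110111010011001010000101010111011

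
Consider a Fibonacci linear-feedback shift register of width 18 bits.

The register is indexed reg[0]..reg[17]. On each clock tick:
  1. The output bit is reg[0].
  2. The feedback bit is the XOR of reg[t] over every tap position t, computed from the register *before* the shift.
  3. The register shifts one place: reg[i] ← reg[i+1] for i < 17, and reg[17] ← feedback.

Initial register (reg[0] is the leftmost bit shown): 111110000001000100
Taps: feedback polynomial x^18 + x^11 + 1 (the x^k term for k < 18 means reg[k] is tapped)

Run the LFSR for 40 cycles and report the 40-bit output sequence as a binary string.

1111100000010001000111000011110000111111

k : reg_k → out_k, fb_k
0: 111110000001000100 → 1, fb=0
1: 111100000010001000 → 1, fb=1
2: 111000000100010001 → 1, fb=1
3: 110000001000100011 → 1, fb=1
4: 100000010001000111 → 1, fb=0
5: 000000100010001110 → 0, fb=0
6: 000001000100011100 → 0, fb=0
7: 000010001000111000 → 0, fb=0
8: 000100010001110000 → 0, fb=1
9: 001000100011100001 → 0, fb=1
10: 010001000111000011 → 0, fb=1
11: 100010001110000111 → 1, fb=1
12: 000100011100001111 → 0, fb=0
13: 001000111000011110 → 0, fb=0
14: 010001110000111100 → 0, fb=0
15: 100011100001111000 → 1, fb=0
16: 000111000011110000 → 0, fb=1
17: 001110000111100001 → 0, fb=1
18: 011100001111000011 → 0, fb=1
19: 111000011110000111 → 1, fb=1
20: 110000111100001111 → 1, fb=1
21: 100001111000011111 → 1, fb=1
22: 000011110000111111 → 0, fb=0
23: 000111100001111110 → 0, fb=1
24: 001111000011111101 → 0, fb=1
25: 011110000111111011 → 0, fb=1
26: 111100001111110111 → 1, fb=0
27: 111000011111101110 → 1, fb=0
28: 110000111111011100 → 1, fb=0
29: 100001111110111000 → 1, fb=1
30: 000011111101110001 → 0, fb=1
31: 000111111011100011 → 0, fb=1
32: 001111110111000111 → 0, fb=1
33: 011111101110001111 → 0, fb=0
34: 111111011100011110 → 1, fb=1
35: 111110111000111101 → 1, fb=1
36: 111101110001111011 → 1, fb=0
37: 111011100011110110 → 1, fb=0
38: 110111000111101100 → 1, fb=0
39: 101110001111011000 → 1, fb=0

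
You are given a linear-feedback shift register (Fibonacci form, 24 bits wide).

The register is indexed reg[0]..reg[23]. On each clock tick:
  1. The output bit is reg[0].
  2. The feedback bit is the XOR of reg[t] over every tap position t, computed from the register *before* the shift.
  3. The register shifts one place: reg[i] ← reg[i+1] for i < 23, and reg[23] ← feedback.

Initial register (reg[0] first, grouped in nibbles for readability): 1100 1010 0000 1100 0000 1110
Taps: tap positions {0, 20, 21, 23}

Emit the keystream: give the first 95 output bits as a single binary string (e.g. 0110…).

step | reg (before) | out | fb
   0 | 110010100000110000001110 | 1 | 1
   1 | 100101000001100000011101 | 1 | 0
   2 | 001010000011000000111010 | 0 | 1
   3 | 010100000110000001110101 | 0 | 0
   4 | 101000001100000011101010 | 1 | 0
   5 | 010000011000000111010100 | 0 | 1
   6 | 100000110000001110101001 | 1 | 1
   7 | 000001100000011101010011 | 0 | 1
   8 | 000011000000111010100111 | 0 | 0
   9 | 000110000001110101001110 | 0 | 0
  10 | 001100000011101010011100 | 0 | 0
  11 | 011000000111010100111000 | 0 | 1
  12 | 110000001110101001110001 | 1 | 0
  13 | 100000011101010011100010 | 1 | 1
  14 | 000000111010100111000101 | 0 | 0
  15 | 000001110101001110001010 | 0 | 1
  16 | 000011101010011100010101 | 0 | 0
  17 | 000111010100111000101010 | 0 | 1
  18 | 001110101001110001010101 | 0 | 0
  19 | 011101010011100010101010 | 0 | 1
  20 | 111010100111000101010101 | 1 | 1
  21 | 110101001110001010101011 | 1 | 1
  22 | 101010011100010101010111 | 1 | 1
  23 | 010100111000101010101111 | 0 | 1
  24 | 101001110001010101011111 | 1 | 0
  25 | 010011100010101010111110 | 0 | 0
  26 | 100111000101010101111100 | 1 | 1
  27 | 001110001010101011111001 | 0 | 0
  28 | 011100010101010111110010 | 0 | 0
  29 | 111000101010101111100100 | 1 | 0
  30 | 110001010101011111001000 | 1 | 0
  31 | 100010101010111110010000 | 1 | 1
  32 | 000101010101111100100001 | 0 | 1
  33 | 001010101011111001000011 | 0 | 1
  34 | 010101010111110010000111 | 0 | 0
  35 | 101010101111100100001110 | 1 | 1
  36 | 010101011111001000011101 | 0 | 1
  37 | 101010111110010000111011 | 1 | 1
  38 | 010101111100100001110111 | 0 | 0
  39 | 101011111001000011101110 | 1 | 1
  40 | 010111110010000111011101 | 0 | 1
  41 | 101111100100001110111011 | 1 | 1
  42 | 011111001000011101110111 | 0 | 0
  43 | 111110010000111011101110 | 1 | 1
  44 | 111100100001110111011101 | 1 | 0
  45 | 111001000011101110111010 | 1 | 0
  46 | 110010000111011101110100 | 1 | 0
  47 | 100100001110111011101000 | 1 | 0
  48 | 001000011101110111010000 | 0 | 0
  49 | 010000111011101110100000 | 0 | 0
  50 | 100001110111011101000000 | 1 | 1
  51 | 000011101110111010000001 | 0 | 1
  52 | 000111011101110100000011 | 0 | 1
  53 | 001110111011101000000111 | 0 | 0
  54 | 011101110111010000001110 | 0 | 0
  55 | 111011101110100000011100 | 1 | 1
  56 | 110111011101000000111001 | 1 | 1
  57 | 101110111010000001110011 | 1 | 0
  58 | 011101110100000011100110 | 0 | 1
  59 | 111011101000000111001101 | 1 | 0
  60 | 110111010000001110011010 | 1 | 0
  61 | 101110100000011100110100 | 1 | 0
  62 | 011101000000111001101000 | 0 | 1
  63 | 111010000001110011010001 | 1 | 0
  64 | 110100000011100110100010 | 1 | 1
  65 | 101000000111001101000101 | 1 | 1
  66 | 010000001110011010001011 | 0 | 0
  67 | 100000011100110100010110 | 1 | 0
  68 | 000000111001101000101100 | 0 | 0
  69 | 000001110011010001011000 | 0 | 1
  70 | 000011100110100010110001 | 0 | 1
  71 | 000111001101000101100011 | 0 | 1
  72 | 001110011010001011000111 | 0 | 0
  73 | 011100110100010110001110 | 0 | 0
  74 | 111001101000101100011100 | 1 | 1
  75 | 110011010001011000111001 | 1 | 1
  76 | 100110100010110001110011 | 1 | 0
  77 | 001101000101100011100110 | 0 | 1
  78 | 011010001011000111001101 | 0 | 1
  79 | 110100010110001110011011 | 1 | 1
  80 | 101000101100011100110111 | 1 | 1
  81 | 010001011000111001101111 | 0 | 1
  82 | 100010110001110011011111 | 1 | 0
  83 | 000101100011100110111110 | 0 | 0
  84 | 001011000111001101111100 | 0 | 0
  85 | 010110001110011011111000 | 0 | 1
  86 | 101100011100110111110001 | 1 | 0
  87 | 011000111001101111100010 | 0 | 0
  88 | 110001110011011111000100 | 1 | 0
  89 | 100011100110111110001000 | 1 | 0
  90 | 000111001101111100010000 | 0 | 0
  91 | 001110011011111000100000 | 0 | 0
  92 | 011100110111110001000000 | 0 | 0
  93 | 111001101111100010000000 | 1 | 1
  94 | 110011011111000100000001 | 1 | 0

11001010000011000000111010100111000101010101111100100001110111011101000000111001101000101100011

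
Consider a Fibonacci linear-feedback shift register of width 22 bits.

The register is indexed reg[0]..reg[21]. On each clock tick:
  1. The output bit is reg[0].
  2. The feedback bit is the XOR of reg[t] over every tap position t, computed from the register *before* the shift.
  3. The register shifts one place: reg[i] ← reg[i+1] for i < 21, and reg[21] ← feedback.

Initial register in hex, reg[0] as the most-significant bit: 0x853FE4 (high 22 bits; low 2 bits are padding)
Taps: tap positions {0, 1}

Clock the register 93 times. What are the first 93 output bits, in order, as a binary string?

tick  register→output (feedback)
  0  1000010100111111111001→1 (1)
  1  0000101001111111110011→0 (0)
  2  0001010011111111100110→0 (0)
  3  0010100111111111001100→0 (0)
  4  0101001111111110011000→0 (1)
  5  1010011111111100110001→1 (1)
  6  0100111111111001100011→0 (1)
  7  1001111111110011000111→1 (1)
  8  0011111111100110001111→0 (0)
  9  0111111111001100011110→0 (1)
 10  1111111110011000111101→1 (0)
 11  1111111100110001111010→1 (0)
 12  1111111001100011110100→1 (0)
 13  1111110011000111101000→1 (0)
 14  1111100110001111010000→1 (0)
 15  1111001100011110100000→1 (0)
 16  1110011000111101000000→1 (0)
 17  1100110001111010000000→1 (0)
 18  1001100011110100000000→1 (1)
 19  0011000111101000000001→0 (0)
 20  0110001111010000000010→0 (1)
 21  1100011110100000000101→1 (0)
 22  1000111101000000001010→1 (1)
 23  0001111010000000010101→0 (0)
 24  0011110100000000101010→0 (0)
 25  0111101000000001010100→0 (1)
 26  1111010000000010101001→1 (0)
 27  1110100000000101010010→1 (0)
 28  1101000000001010100100→1 (0)
 29  1010000000010101001000→1 (1)
 30  0100000000101010010001→0 (1)
 31  1000000001010100100011→1 (1)
 32  0000000010101001000111→0 (0)
 33  0000000101010010001110→0 (0)
 34  0000001010100100011100→0 (0)
 35  0000010101001000111000→0 (0)
 36  0000101010010001110000→0 (0)
 37  0001010100100011100000→0 (0)
 38  0010101001000111000000→0 (0)
 39  0101010010001110000000→0 (1)
 40  1010100100011100000001→1 (1)
 41  0101001000111000000011→0 (1)
 42  1010010001110000000111→1 (1)
 43  0100100011100000001111→0 (1)
 44  1001000111000000011111→1 (1)
 45  0010001110000000111111→0 (0)
 46  0100011100000001111110→0 (1)
 47  1000111000000011111101→1 (1)
 48  0001110000000111111011→0 (0)
 49  0011100000001111110110→0 (0)
 50  0111000000011111101100→0 (1)
 51  1110000000111111011001→1 (0)
 52  1100000001111110110010→1 (0)
 53  1000000011111101100100→1 (1)
 54  0000000111111011001001→0 (0)
 55  0000001111110110010010→0 (0)
 56  0000011111101100100100→0 (0)
 57  0000111111011001001000→0 (0)
 58  0001111110110010010000→0 (0)
 59  0011111101100100100000→0 (0)
 60  0111111011001001000000→0 (1)
 61  1111110110010010000001→1 (0)
 62  1111101100100100000010→1 (0)
 63  1111011001001000000100→1 (0)
 64  1110110010010000001000→1 (0)
 65  1101100100100000010000→1 (0)
 66  1011001001000000100000→1 (1)
 67  0110010010000001000001→0 (1)
 68  1100100100000010000011→1 (0)
 69  1001001000000100000110→1 (1)
 70  0010010000001000001101→0 (0)
 71  0100100000010000011010→0 (1)
 72  1001000000100000110101→1 (1)
 73  0010000001000001101011→0 (0)
 74  0100000010000011010110→0 (1)
 75  1000000100000110101101→1 (1)
 76  0000001000001101011011→0 (0)
 77  0000010000011010110110→0 (0)
 78  0000100000110101101100→0 (0)
 79  0001000001101011011000→0 (0)
 80  0010000011010110110000→0 (0)
 81  0100000110101101100000→0 (1)
 82  1000001101011011000001→1 (1)
 83  0000011010110110000011→0 (0)
 84  0000110101101100000110→0 (0)
 85  0001101011011000001100→0 (0)
 86  0011010110110000011000→0 (0)
 87  0110101101100000110000→0 (1)
 88  1101011011000001100001→1 (0)
 89  1010110110000011000010→1 (1)
 90  0101101100000110000101→0 (1)
 91  1011011000001100001011→1 (1)
 92  0110110000011000010111→0 (1)

100001010011111111100110001111010000000010101001000111000000011111101100100100000010000011010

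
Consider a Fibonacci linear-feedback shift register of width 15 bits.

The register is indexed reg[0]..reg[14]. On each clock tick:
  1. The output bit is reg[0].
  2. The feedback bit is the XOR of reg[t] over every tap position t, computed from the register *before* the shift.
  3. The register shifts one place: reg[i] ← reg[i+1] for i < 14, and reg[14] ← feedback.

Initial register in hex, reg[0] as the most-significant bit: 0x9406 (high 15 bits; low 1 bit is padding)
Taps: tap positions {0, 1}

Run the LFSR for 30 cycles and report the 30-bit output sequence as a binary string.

k : reg_k → out_k, fb_k
0: 100101000000011 → 1, fb=1
1: 001010000000111 → 0, fb=0
2: 010100000001110 → 0, fb=1
3: 101000000011101 → 1, fb=1
4: 010000000111011 → 0, fb=1
5: 100000001110111 → 1, fb=1
6: 000000011101111 → 0, fb=0
7: 000000111011110 → 0, fb=0
8: 000001110111100 → 0, fb=0
9: 000011101111000 → 0, fb=0
10: 000111011110000 → 0, fb=0
11: 001110111100000 → 0, fb=0
12: 011101111000000 → 0, fb=1
13: 111011110000001 → 1, fb=0
14: 110111100000010 → 1, fb=0
15: 101111000000100 → 1, fb=1
16: 011110000001001 → 0, fb=1
17: 111100000010011 → 1, fb=0
18: 111000000100110 → 1, fb=0
19: 110000001001100 → 1, fb=0
20: 100000010011000 → 1, fb=1
21: 000000100110001 → 0, fb=0
22: 000001001100010 → 0, fb=0
23: 000010011000100 → 0, fb=0
24: 000100110001000 → 0, fb=0
25: 001001100010000 → 0, fb=0
26: 010011000100000 → 0, fb=1
27: 100110001000001 → 1, fb=1
28: 001100010000011 → 0, fb=0
29: 011000100000110 → 0, fb=1

100101000000011101111000000100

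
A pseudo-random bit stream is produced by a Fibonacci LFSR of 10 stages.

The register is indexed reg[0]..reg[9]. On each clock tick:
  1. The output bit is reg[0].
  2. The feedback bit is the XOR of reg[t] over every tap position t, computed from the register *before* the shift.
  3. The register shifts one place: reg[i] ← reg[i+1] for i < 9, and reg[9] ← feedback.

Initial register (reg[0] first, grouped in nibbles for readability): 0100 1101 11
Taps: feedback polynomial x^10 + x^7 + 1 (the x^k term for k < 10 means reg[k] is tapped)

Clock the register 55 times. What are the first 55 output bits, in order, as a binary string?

tick  register→output (feedback)
  0  0100110111→0 (1)
  1  1001101111→1 (0)
  2  0011011110→0 (1)
  3  0110111101→0 (1)
  4  1101111011→1 (1)
  5  1011110111→1 (0)
  6  0111101110→0 (1)
  7  1111011101→1 (0)
  8  1110111010→1 (1)
  9  1101110101→1 (0)
 10  1011101010→1 (1)
 11  0111010101→0 (1)
 12  1110101011→1 (1)
 13  1101010111→1 (0)
 14  1010101110→1 (0)
 15  0101011100→0 (1)
 16  1010111001→1 (1)
 17  0101110011→0 (0)
 18  1011100110→1 (0)
 19  0111001100→0 (1)
 20  1110011001→1 (1)
 21  1100110011→1 (1)
 22  1001100111→1 (0)
 23  0011001110→0 (1)
 24  0110011101→0 (1)
 25  1100111011→1 (1)
 26  1001110111→1 (0)
 27  0011101110→0 (1)
 28  0111011101→0 (1)
 29  1110111011→1 (1)
 30  1101110111→1 (0)
 31  1011101110→1 (0)
 32  0111011100→0 (1)
 33  1110111001→1 (1)
 34  1101110011→1 (1)
 35  1011100111→1 (0)
 36  0111001110→0 (1)
 37  1110011101→1 (0)
 38  1100111010→1 (1)
 39  1001110101→1 (0)
 40  0011101010→0 (0)
 41  0111010100→0 (1)
 42  1110101001→1 (1)
 43  1101010011→1 (1)
 44  1010100111→1 (0)
 45  0101001110→0 (1)
 46  1010011101→1 (0)
 47  0100111010→0 (0)
 48  1001110100→1 (0)
 49  0011101000→0 (0)
 50  0111010000→0 (0)
 51  1110100000→1 (1)
 52  1101000001→1 (1)
 53  1010000011→1 (1)
 54  0100000111→0 (1)

0100110111101110101011100110011101110111001110101001110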